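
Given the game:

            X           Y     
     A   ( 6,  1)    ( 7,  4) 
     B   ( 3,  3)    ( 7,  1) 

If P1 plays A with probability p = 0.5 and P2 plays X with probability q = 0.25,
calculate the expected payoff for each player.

E[P1] = 6.375, E[P2] = 2.375

Work:
E[P1] = p·q·π₁(A,X) + p·(1-q)·π₁(A,Y) + (1-p)·q·π₁(B,X) + (1-p)·(1-q)·π₁(B,Y)
= 0.5·0.25·6 + 0.5·0.75·7 + 0.5·0.25·3 + 0.5·0.75·7
= 6.375

E[P2] = 2.375 (similar calculation)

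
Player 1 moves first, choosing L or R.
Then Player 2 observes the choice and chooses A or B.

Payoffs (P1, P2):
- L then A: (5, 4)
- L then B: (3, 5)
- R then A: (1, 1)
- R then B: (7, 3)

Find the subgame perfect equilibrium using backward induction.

P1 plays R, P2 plays B after L and B after R; Payoff (7, 3)

Work:
Backward induction:
After L: P2 chooses B → P1 gets 3
After R: P2 chooses B → P1 gets 7
P1 chooses R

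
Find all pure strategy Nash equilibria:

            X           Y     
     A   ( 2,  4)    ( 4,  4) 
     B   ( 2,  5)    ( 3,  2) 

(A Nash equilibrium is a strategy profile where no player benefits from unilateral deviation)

Nash equilibrium: (A, X), (A, Y), (B, X)

Work:
Best responses:
  P1 vs X: payoffs [2, 2] → best response A/B (payoff 2)
  P1 vs Y: payoffs [4, 3] → best response A (payoff 4)
  P2 vs A: payoffs [4, 4] → best response X/Y (payoff 4)
  P2 vs B: payoffs [5, 2] → best response X (payoff 5)
Mutual best responses: (A,X), (A,Y), (B,X) → Nash equilibria.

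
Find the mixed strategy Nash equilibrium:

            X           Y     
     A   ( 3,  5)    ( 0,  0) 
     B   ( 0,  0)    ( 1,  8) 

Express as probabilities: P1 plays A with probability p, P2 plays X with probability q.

p = 0.6154, q = 0.25

Work:
Find probabilities that make opponent indifferent:
P2 chooses q to make P1 indifferent between A and B
P1 chooses p to make P2 indifferent between X and Y
Mixed NE: P1 plays (A: 0.6154, B: 0.3846), P2 plays (X: 0.25, Y: 0.75)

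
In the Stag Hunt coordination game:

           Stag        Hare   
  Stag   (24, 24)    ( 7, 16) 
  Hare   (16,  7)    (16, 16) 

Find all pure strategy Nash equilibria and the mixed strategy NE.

Pure NE: (Stag, Stag) and (Hare, Hare); Mixed NE: p = 0.5294, q = 0.5294

Work:
Check pure NE:
(Stag, Stag): (24, 24) - no unilateral deviation beneficial
(Hare, Hare): (16, 16) - no unilateral deviation beneficial
Mixed NE: P1 plays Stag with p = 0.5294, P2 plays Stag with q = 0.5294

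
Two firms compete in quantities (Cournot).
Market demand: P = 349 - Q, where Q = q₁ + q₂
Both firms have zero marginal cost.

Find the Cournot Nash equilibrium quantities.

q₁* = q₂* = 116.33; P* = 116.33

Work:
Profit: π_i = P·q_i = (a - q_i - q_j)·q_i
FOC: ∂π_i/∂q_i = a - 2q_i - q_j = 0
Reaction function: q_i = (349 - q_j)/2
Symmetry: q* = 349/3 = 116.33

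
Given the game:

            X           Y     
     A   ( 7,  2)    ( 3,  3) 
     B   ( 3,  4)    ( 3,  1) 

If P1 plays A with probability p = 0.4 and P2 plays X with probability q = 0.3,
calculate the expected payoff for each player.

E[P1] = 3.48, E[P2] = 2.22

Work:
E[P1] = p·q·π₁(A,X) + p·(1-q)·π₁(A,Y) + (1-p)·q·π₁(B,X) + (1-p)·(1-q)·π₁(B,Y)
= 0.4·0.3·7 + 0.4·0.7·3 + 0.6·0.3·3 + 0.6·0.7·3
= 3.48

E[P2] = 2.22 (similar calculation)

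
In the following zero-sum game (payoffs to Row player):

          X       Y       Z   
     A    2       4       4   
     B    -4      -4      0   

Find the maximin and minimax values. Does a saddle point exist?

Maximin = 2, Minimax = 2, Saddle: True

Work:
Row minimums: [2, -4] → maximin = 2
Column maximums: [2, 4, 4] → minimax = 2
Saddle point exists! Game value = 2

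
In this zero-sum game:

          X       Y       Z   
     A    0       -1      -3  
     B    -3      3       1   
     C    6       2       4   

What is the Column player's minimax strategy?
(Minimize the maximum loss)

Column should play Y, value = 3

Work:
Column player minimizes Row's maximum payoff:
Column X: max payoff to Row = 6
Column Y: max payoff to Row = 3
Column Z: max payoff to Row = 4
Minimum is 3, achieved by column Y.
Minimax strategy: Y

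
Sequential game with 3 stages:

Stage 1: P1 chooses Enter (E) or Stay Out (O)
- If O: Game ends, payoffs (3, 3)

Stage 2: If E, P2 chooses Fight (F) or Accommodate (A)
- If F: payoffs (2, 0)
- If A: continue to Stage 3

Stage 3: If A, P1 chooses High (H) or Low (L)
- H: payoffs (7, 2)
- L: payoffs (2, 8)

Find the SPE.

SPE: (E, A, H); Outcome (7, 2)

Work:
Stage 3: P1 chooses H (7 vs 2)
Stage 2: P2: F->0, A->2 (anticipating H). Choose A
Stage 1: P1: O->3, E->7 (anticipating A, H). Choose E
SPE path: E -> A -> H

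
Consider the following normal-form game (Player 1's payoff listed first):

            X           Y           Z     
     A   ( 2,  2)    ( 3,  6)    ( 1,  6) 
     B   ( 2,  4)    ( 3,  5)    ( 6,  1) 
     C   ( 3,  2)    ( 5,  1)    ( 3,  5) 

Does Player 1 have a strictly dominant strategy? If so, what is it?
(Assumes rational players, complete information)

No strictly dominant strategy exists for Player 1

Work:
A strategy strictly dominates another if it gives a strictly higher payoff against every opponent action. Compare each pair of P1's strategies column-by-column:
  A vs B: [2 vs 2, 3 vs 3, 1 vs 6] → A does not strictly dominate B (column X: 2 ≤ 2)
  A vs C: [2 vs 3, 3 vs 5, 1 vs 3] → A does not strictly dominate C (column X: 2 ≤ 3)
  B vs A: [2 vs 2, 3 vs 3, 6 vs 1] → B does not strictly dominate A (column X: 2 ≤ 2)
  B vs C: [2 vs 3, 3 vs 5, 6 vs 3] → B does not strictly dominate C (column X: 2 ≤ 3)
  C vs A: [3 vs 2, 5 vs 3, 3 vs 1] → C strictly dominates A
  C vs B: [3 vs 2, 5 vs 3, 3 vs 6] → C does not strictly dominate B (column Z: 3 ≤ 6)
No single strategy strictly dominates all others → no strictly dominant strategy.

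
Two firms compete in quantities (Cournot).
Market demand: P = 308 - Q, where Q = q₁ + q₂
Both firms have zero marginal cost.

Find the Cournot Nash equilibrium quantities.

q₁* = q₂* = 102.67; P* = 102.67

Work:
Profit: π_i = P·q_i = (a - q_i - q_j)·q_i
FOC: ∂π_i/∂q_i = a - 2q_i - q_j = 0
Reaction function: q_i = (308 - q_j)/2
Symmetry: q* = 308/3 = 102.67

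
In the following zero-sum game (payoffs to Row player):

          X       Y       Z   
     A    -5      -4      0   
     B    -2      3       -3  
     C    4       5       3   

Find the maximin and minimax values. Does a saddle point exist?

Maximin = 3, Minimax = 3, Saddle: True

Work:
Row minimums: [-5, -3, 3] → maximin = 3
Column maximums: [4, 5, 3] → minimax = 3
Saddle point exists! Game value = 3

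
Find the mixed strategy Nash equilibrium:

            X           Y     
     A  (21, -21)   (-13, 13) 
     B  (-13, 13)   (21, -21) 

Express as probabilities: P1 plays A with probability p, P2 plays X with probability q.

p = 0.5, q = 0.5

Work:
Find probabilities that make opponent indifferent:
P2 chooses q to make P1 indifferent between A and B
P1 chooses p to make P2 indifferent between X and Y
Mixed NE: P1 plays (A: 0.5, B: 0.5), P2 plays (X: 0.5, Y: 0.5)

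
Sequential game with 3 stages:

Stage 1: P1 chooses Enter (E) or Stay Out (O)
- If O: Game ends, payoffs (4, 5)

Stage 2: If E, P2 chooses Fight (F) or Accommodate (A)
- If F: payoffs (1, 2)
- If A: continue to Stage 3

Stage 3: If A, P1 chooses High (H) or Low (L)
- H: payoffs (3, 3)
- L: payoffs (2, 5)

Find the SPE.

SPE: (O, A, H); Outcome (4, 5)

Work:
Stage 3: P1 chooses H (3 vs 2)
Stage 2: P2: F->2, A->3 (anticipating H). Choose A
Stage 1: P1: O->4, E->3 (anticipating A, H). Choose O
SPE path: O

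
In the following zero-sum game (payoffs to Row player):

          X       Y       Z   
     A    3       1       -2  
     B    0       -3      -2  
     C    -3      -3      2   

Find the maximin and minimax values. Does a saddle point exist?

Maximin = -2, Minimax = 1, Saddle: False

Work:
Row minimums: [-2, -3, -3] → maximin = -2
Column maximums: [3, 1, 2] → minimax = 1
No saddle point (maximin ≠ minimax). Mixed strategy needed.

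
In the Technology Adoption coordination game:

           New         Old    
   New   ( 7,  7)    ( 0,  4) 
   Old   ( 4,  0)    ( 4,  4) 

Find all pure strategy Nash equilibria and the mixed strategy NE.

Pure NE: (New, New) and (Old, Old); Mixed NE: p = 0.5714, q = 0.5714

Work:
Check pure NE:
(New, New): (7, 7) - no unilateral deviation beneficial
(Old, Old): (4, 4) - no unilateral deviation beneficial
Mixed NE: P1 plays New with p = 0.5714, P2 plays New with q = 0.5714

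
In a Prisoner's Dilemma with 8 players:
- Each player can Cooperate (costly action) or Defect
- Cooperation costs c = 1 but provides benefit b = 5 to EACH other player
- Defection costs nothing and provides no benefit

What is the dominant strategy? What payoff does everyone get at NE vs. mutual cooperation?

Dominant: Defect; NE payoff = 0; Coop payoff = 34

Work:
Defect dominates (saves cost c = 1, benefit to others is external)
NE: All defect → everyone gets 0
If all cooperate: each receives (7)×5 - 1 = 34
Social dilemma: 34 > 0 but NE gives 0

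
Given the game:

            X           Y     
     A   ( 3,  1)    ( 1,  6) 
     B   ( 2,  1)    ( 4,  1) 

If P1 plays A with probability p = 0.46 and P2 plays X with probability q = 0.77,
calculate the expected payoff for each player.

E[P1] = 2.4968, E[P2] = 1.529

Work:
E[P1] = p·q·π₁(A,X) + p·(1-q)·π₁(A,Y) + (1-p)·q·π₁(B,X) + (1-p)·(1-q)·π₁(B,Y)
= 0.46·0.77·3 + 0.46·0.23·1 + 0.54·0.77·2 + 0.54·0.23·4
= 2.4968

E[P2] = 1.529 (similar calculation)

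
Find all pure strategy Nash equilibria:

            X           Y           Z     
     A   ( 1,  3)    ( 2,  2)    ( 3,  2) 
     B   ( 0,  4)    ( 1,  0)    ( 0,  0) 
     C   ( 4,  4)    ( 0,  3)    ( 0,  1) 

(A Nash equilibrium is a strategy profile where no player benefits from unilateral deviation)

Nash equilibrium: (C, X)

Work:
Best responses:
  P1 vs X: payoffs [1, 0, 4] → best response C (payoff 4)
  P1 vs Y: payoffs [2, 1, 0] → best response A (payoff 2)
  P1 vs Z: payoffs [3, 0, 0] → best response A (payoff 3)
  P2 vs A: payoffs [3, 2, 2] → best response X (payoff 3)
  P2 vs B: payoffs [4, 0, 0] → best response X (payoff 4)
  P2 vs C: payoffs [4, 3, 1] → best response X (payoff 4)
Mutual best responses: (C,X) → Nash equilibria.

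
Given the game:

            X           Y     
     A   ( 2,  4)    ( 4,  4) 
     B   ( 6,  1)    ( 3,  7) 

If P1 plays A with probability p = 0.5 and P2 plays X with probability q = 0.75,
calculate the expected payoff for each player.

E[P1] = 3.875, E[P2] = 3.25

Work:
E[P1] = p·q·π₁(A,X) + p·(1-q)·π₁(A,Y) + (1-p)·q·π₁(B,X) + (1-p)·(1-q)·π₁(B,Y)
= 0.5·0.75·2 + 0.5·0.25·4 + 0.5·0.75·6 + 0.5·0.25·3
= 3.875

E[P2] = 3.25 (similar calculation)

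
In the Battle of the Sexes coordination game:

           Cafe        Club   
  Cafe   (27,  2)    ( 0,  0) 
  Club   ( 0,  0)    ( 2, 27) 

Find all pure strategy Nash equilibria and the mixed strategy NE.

Pure NE: (Cafe, Cafe) and (Club, Club); Mixed NE: p = 0.931, q = 0.069

Work:
Check pure NE:
(Cafe, Cafe): (27, 2) - no unilateral deviation beneficial
(Club, Club): (2, 27) - no unilateral deviation beneficial
Mixed NE: P1 plays Cafe with p = 0.931, P2 plays Cafe with q = 0.069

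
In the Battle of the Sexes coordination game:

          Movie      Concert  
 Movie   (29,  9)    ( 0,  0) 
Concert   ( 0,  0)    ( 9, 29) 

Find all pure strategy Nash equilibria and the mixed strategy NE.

Pure NE: (Movie, Movie) and (Concert, Concert); Mixed NE: p = 0.7632, q = 0.2368

Work:
Check pure NE:
(Movie, Movie): (29, 9) - no unilateral deviation beneficial
(Concert, Concert): (9, 29) - no unilateral deviation beneficial
Mixed NE: P1 plays Movie with p = 0.7632, P2 plays Movie with q = 0.2368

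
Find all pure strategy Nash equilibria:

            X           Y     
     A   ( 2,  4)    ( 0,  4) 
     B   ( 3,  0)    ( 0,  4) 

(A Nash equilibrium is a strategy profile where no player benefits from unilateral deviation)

Nash equilibrium: (A, Y), (B, Y)

Work:
Best responses:
  P1 vs X: payoffs [2, 3] → best response B (payoff 3)
  P1 vs Y: payoffs [0, 0] → best response A/B (payoff 0)
  P2 vs A: payoffs [4, 4] → best response X/Y (payoff 4)
  P2 vs B: payoffs [0, 4] → best response Y (payoff 4)
Mutual best responses: (A,Y), (B,Y) → Nash equilibria.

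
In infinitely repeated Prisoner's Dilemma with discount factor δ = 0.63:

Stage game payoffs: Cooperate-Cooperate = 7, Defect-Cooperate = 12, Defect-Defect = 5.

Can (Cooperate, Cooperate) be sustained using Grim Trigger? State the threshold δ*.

δ* = 0.7143; since δ = 0.63 < 0.7143, cooperation cannot be sustained

Work:
For Grim Trigger:
Cooperate forever: 7/(1-δ)
Defect then punished: 12 + 5·δ/(1-δ)
Need: 7/(1-δ) ≥ 12 + 5·δ/(1-δ)
Solving: δ ≥ (T-R)/(T-P) = (12-7)/(12-5) = 0.7143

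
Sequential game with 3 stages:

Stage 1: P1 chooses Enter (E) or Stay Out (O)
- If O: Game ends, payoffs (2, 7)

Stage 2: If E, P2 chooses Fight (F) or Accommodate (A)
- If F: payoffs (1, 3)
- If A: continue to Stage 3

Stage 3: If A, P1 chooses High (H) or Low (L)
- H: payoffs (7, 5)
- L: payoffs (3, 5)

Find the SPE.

SPE: (E, A, H); Outcome (7, 5)

Work:
Stage 3: P1 chooses H (7 vs 3)
Stage 2: P2: F->3, A->5 (anticipating H). Choose A
Stage 1: P1: O->2, E->7 (anticipating A, H). Choose E
SPE path: E -> A -> H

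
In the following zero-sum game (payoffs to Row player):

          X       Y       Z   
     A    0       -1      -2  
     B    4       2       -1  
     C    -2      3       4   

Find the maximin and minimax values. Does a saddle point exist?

Maximin = -1, Minimax = 3, Saddle: False

Work:
Row minimums: [-2, -1, -2] → maximin = -1
Column maximums: [4, 3, 4] → minimax = 3
No saddle point (maximin ≠ minimax). Mixed strategy needed.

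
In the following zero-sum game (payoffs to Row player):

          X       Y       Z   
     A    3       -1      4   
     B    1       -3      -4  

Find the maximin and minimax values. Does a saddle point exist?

Maximin = -1, Minimax = -1, Saddle: True

Work:
Row minimums: [-1, -4] → maximin = -1
Column maximums: [3, -1, 4] → minimax = -1
Saddle point exists! Game value = -1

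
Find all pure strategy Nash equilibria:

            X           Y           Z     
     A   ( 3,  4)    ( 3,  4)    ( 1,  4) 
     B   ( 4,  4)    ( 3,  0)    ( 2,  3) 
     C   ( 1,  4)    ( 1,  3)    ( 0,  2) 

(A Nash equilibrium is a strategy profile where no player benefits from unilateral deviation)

Nash equilibrium: (A, Y), (B, X)

Work:
Best responses:
  P1 vs X: payoffs [3, 4, 1] → best response B (payoff 4)
  P1 vs Y: payoffs [3, 3, 1] → best response A/B (payoff 3)
  P1 vs Z: payoffs [1, 2, 0] → best response B (payoff 2)
  P2 vs A: payoffs [4, 4, 4] → best response X/Y/Z (payoff 4)
  P2 vs B: payoffs [4, 0, 3] → best response X (payoff 4)
  P2 vs C: payoffs [4, 3, 2] → best response X (payoff 4)
Mutual best responses: (A,Y), (B,X) → Nash equilibria.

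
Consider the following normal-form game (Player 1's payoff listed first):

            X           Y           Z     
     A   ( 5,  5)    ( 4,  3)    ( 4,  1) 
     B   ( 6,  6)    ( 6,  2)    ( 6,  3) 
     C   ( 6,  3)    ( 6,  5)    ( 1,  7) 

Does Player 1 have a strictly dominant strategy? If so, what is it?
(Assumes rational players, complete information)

No strictly dominant strategy exists for Player 1

Work:
A strategy strictly dominates another if it gives a strictly higher payoff against every opponent action. Compare each pair of P1's strategies column-by-column:
  A vs B: [5 vs 6, 4 vs 6, 4 vs 6] → A does not strictly dominate B (column X: 5 ≤ 6)
  A vs C: [5 vs 6, 4 vs 6, 4 vs 1] → A does not strictly dominate C (column X: 5 ≤ 6)
  B vs A: [6 vs 5, 6 vs 4, 6 vs 4] → B strictly dominates A
  B vs C: [6 vs 6, 6 vs 6, 6 vs 1] → B does not strictly dominate C (column X: 6 ≤ 6)
  C vs A: [6 vs 5, 6 vs 4, 1 vs 4] → C does not strictly dominate A (column Z: 1 ≤ 4)
  C vs B: [6 vs 6, 6 vs 6, 1 vs 6] → C does not strictly dominate B (column X: 6 ≤ 6)
No single strategy strictly dominates all others → no strictly dominant strategy.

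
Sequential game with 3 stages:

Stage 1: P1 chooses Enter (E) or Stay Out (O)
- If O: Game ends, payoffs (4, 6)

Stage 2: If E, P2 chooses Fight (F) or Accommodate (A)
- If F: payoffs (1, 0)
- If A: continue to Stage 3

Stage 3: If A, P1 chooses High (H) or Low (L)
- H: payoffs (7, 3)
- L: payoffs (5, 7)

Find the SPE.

SPE: (E, A, H); Outcome (7, 3)

Work:
Stage 3: P1 chooses H (7 vs 5)
Stage 2: P2: F->0, A->3 (anticipating H). Choose A
Stage 1: P1: O->4, E->7 (anticipating A, H). Choose E
SPE path: E -> A -> H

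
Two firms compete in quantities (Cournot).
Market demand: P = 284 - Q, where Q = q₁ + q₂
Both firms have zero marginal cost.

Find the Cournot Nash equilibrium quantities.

q₁* = q₂* = 94.67; P* = 94.67

Work:
Profit: π_i = P·q_i = (a - q_i - q_j)·q_i
FOC: ∂π_i/∂q_i = a - 2q_i - q_j = 0
Reaction function: q_i = (284 - q_j)/2
Symmetry: q* = 284/3 = 94.67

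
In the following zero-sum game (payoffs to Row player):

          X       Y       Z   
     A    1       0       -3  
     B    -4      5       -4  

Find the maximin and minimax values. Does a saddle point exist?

Maximin = -3, Minimax = -3, Saddle: True

Work:
Row minimums: [-3, -4] → maximin = -3
Column maximums: [1, 5, -3] → minimax = -3
Saddle point exists! Game value = -3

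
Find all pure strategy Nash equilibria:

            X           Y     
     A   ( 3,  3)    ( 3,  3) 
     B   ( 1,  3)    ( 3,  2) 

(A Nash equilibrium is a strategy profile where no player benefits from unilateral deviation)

Nash equilibrium: (A, X), (A, Y)

Work:
Best responses:
  P1 vs X: payoffs [3, 1] → best response A (payoff 3)
  P1 vs Y: payoffs [3, 3] → best response A/B (payoff 3)
  P2 vs A: payoffs [3, 3] → best response X/Y (payoff 3)
  P2 vs B: payoffs [3, 2] → best response X (payoff 3)
Mutual best responses: (A,X), (A,Y) → Nash equilibria.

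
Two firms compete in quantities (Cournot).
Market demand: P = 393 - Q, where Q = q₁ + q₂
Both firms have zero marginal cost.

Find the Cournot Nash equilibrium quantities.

q₁* = q₂* = 131.0; P* = 131.0

Work:
Profit: π_i = P·q_i = (a - q_i - q_j)·q_i
FOC: ∂π_i/∂q_i = a - 2q_i - q_j = 0
Reaction function: q_i = (393 - q_j)/2
Symmetry: q* = 393/3 = 131.0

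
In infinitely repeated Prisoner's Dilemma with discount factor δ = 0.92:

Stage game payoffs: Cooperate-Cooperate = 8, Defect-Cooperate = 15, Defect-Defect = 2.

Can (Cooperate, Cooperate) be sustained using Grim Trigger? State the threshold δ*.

δ* = 0.5385; since δ = 0.92 ≥ 0.5385, cooperation can be sustained

Work:
For Grim Trigger:
Cooperate forever: 8/(1-δ)
Defect then punished: 15 + 2·δ/(1-δ)
Need: 8/(1-δ) ≥ 15 + 2·δ/(1-δ)
Solving: δ ≥ (T-R)/(T-P) = (15-8)/(15-2) = 0.5385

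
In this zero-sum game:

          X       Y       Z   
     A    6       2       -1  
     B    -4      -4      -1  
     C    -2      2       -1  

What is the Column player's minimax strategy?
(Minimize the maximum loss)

Column should play Z, value = -1

Work:
Column player minimizes Row's maximum payoff:
Column X: max payoff to Row = 6
Column Y: max payoff to Row = 2
Column Z: max payoff to Row = -1
Minimum is -1, achieved by column Z.
Minimax strategy: Z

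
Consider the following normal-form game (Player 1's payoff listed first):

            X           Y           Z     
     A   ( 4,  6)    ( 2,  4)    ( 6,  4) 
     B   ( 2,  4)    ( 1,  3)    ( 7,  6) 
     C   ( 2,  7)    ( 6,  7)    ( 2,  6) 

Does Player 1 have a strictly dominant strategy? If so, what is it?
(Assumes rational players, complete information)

No strictly dominant strategy exists for Player 1

Work:
A strategy strictly dominates another if it gives a strictly higher payoff against every opponent action. Compare each pair of P1's strategies column-by-column:
  A vs B: [4 vs 2, 2 vs 1, 6 vs 7] → A does not strictly dominate B (column Z: 6 ≤ 7)
  A vs C: [4 vs 2, 2 vs 6, 6 vs 2] → A does not strictly dominate C (column Y: 2 ≤ 6)
  B vs A: [2 vs 4, 1 vs 2, 7 vs 6] → B does not strictly dominate A (column X: 2 ≤ 4)
  B vs C: [2 vs 2, 1 vs 6, 7 vs 2] → B does not strictly dominate C (column X: 2 ≤ 2)
  C vs A: [2 vs 4, 6 vs 2, 2 vs 6] → C does not strictly dominate A (column X: 2 ≤ 4)
  C vs B: [2 vs 2, 6 vs 1, 2 vs 7] → C does not strictly dominate B (column X: 2 ≤ 2)
No single strategy strictly dominates all others → no strictly dominant strategy.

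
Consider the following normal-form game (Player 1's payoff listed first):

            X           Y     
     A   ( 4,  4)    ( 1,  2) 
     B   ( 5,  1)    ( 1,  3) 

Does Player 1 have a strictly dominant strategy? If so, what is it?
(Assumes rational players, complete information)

No strictly dominant strategy exists for Player 1

Work:
A strategy strictly dominates another if it gives a strictly higher payoff against every opponent action. Compare each pair of P1's strategies column-by-column:
  A vs B: [4 vs 5, 1 vs 1] → A does not strictly dominate B (column X: 4 ≤ 5)
  B vs A: [5 vs 4, 1 vs 1] → B does not strictly dominate A (column Y: 1 ≤ 1)
No single strategy strictly dominates all others → no strictly dominant strategy.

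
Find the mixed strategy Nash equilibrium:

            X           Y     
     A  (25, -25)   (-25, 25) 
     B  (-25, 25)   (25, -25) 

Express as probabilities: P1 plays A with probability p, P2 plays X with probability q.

p = 0.5, q = 0.5

Work:
Find probabilities that make opponent indifferent:
P2 chooses q to make P1 indifferent between A and B
P1 chooses p to make P2 indifferent between X and Y
Mixed NE: P1 plays (A: 0.5, B: 0.5), P2 plays (X: 0.5, Y: 0.5)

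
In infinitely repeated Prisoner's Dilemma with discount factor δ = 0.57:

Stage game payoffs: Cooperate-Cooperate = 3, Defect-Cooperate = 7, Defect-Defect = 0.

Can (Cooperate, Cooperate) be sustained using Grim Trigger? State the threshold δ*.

δ* = 0.5714; since δ = 0.57 < 0.5714, cooperation cannot be sustained

Work:
For Grim Trigger:
Cooperate forever: 3/(1-δ)
Defect then punished: 7 + 0·δ/(1-δ)
Need: 3/(1-δ) ≥ 7 + 0·δ/(1-δ)
Solving: δ ≥ (T-R)/(T-P) = (7-3)/(7-0) = 0.5714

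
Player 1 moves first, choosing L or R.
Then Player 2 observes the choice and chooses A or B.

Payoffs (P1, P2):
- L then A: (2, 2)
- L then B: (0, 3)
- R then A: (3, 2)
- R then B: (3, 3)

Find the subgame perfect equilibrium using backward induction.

P1 plays R, P2 plays B after L and B after R; Payoff (3, 3)

Work:
Backward induction:
After L: P2 chooses B → P1 gets 0
After R: P2 chooses B → P1 gets 3
P1 chooses R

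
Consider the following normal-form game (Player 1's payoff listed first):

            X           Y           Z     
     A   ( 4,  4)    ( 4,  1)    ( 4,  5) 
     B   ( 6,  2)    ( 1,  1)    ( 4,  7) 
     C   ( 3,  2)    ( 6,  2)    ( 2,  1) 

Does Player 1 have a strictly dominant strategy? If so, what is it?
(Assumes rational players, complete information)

No strictly dominant strategy exists for Player 1

Work:
A strategy strictly dominates another if it gives a strictly higher payoff against every opponent action. Compare each pair of P1's strategies column-by-column:
  A vs B: [4 vs 6, 4 vs 1, 4 vs 4] → A does not strictly dominate B (column X: 4 ≤ 6)
  A vs C: [4 vs 3, 4 vs 6, 4 vs 2] → A does not strictly dominate C (column Y: 4 ≤ 6)
  B vs A: [6 vs 4, 1 vs 4, 4 vs 4] → B does not strictly dominate A (column Y: 1 ≤ 4)
  B vs C: [6 vs 3, 1 vs 6, 4 vs 2] → B does not strictly dominate C (column Y: 1 ≤ 6)
  C vs A: [3 vs 4, 6 vs 4, 2 vs 4] → C does not strictly dominate A (column X: 3 ≤ 4)
  C vs B: [3 vs 6, 6 vs 1, 2 vs 4] → C does not strictly dominate B (column X: 3 ≤ 6)
No single strategy strictly dominates all others → no strictly dominant strategy.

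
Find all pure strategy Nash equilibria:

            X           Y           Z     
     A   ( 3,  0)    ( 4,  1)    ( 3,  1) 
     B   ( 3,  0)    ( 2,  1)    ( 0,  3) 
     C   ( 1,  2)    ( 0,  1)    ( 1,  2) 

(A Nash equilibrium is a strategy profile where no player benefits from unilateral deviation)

Nash equilibrium: (A, Y), (A, Z)

Work:
Best responses:
  P1 vs X: payoffs [3, 3, 1] → best response A/B (payoff 3)
  P1 vs Y: payoffs [4, 2, 0] → best response A (payoff 4)
  P1 vs Z: payoffs [3, 0, 1] → best response A (payoff 3)
  P2 vs A: payoffs [0, 1, 1] → best response Y/Z (payoff 1)
  P2 vs B: payoffs [0, 1, 3] → best response Z (payoff 3)
  P2 vs C: payoffs [2, 1, 2] → best response X/Z (payoff 2)
Mutual best responses: (A,Y), (A,Z) → Nash equilibria.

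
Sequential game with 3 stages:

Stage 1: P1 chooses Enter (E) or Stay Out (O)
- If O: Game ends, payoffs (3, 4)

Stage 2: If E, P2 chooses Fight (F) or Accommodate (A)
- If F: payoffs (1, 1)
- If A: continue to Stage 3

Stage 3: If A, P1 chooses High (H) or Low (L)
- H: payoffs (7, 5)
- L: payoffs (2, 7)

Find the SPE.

SPE: (E, A, H); Outcome (7, 5)

Work:
Stage 3: P1 chooses H (7 vs 2)
Stage 2: P2: F->1, A->5 (anticipating H). Choose A
Stage 1: P1: O->3, E->7 (anticipating A, H). Choose E
SPE path: E -> A -> H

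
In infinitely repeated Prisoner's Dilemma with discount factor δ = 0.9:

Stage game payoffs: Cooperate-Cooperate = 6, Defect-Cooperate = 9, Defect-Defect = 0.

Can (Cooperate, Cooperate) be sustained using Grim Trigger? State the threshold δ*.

δ* = 0.3333; since δ = 0.9 ≥ 0.3333, cooperation can be sustained

Work:
For Grim Trigger:
Cooperate forever: 6/(1-δ)
Defect then punished: 9 + 0·δ/(1-δ)
Need: 6/(1-δ) ≥ 9 + 0·δ/(1-δ)
Solving: δ ≥ (T-R)/(T-P) = (9-6)/(9-0) = 0.3333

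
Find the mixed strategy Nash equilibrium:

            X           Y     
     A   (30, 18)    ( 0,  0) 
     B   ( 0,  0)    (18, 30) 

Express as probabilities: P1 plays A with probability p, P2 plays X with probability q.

p = 0.625, q = 0.375

Work:
Find probabilities that make opponent indifferent:
P2 chooses q to make P1 indifferent between A and B
P1 chooses p to make P2 indifferent between X and Y
Mixed NE: P1 plays (A: 0.625, B: 0.375), P2 plays (X: 0.375, Y: 0.625)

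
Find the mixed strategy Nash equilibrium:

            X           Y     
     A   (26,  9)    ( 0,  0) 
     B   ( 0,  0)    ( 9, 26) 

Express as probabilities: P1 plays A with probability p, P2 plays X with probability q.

p = 0.7429, q = 0.2571

Work:
Find probabilities that make opponent indifferent:
P2 chooses q to make P1 indifferent between A and B
P1 chooses p to make P2 indifferent between X and Y
Mixed NE: P1 plays (A: 0.7429, B: 0.2571), P2 plays (X: 0.2571, Y: 0.7429)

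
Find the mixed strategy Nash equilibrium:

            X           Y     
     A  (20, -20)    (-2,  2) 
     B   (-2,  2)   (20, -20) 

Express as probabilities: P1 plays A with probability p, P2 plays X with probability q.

p = 0.5, q = 0.5

Work:
Find probabilities that make opponent indifferent:
P2 chooses q to make P1 indifferent between A and B
P1 chooses p to make P2 indifferent between X and Y
Mixed NE: P1 plays (A: 0.5, B: 0.5), P2 plays (X: 0.5, Y: 0.5)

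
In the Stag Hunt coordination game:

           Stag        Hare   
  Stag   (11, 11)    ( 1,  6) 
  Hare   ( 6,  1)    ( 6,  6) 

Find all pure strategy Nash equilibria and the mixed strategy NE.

Pure NE: (Stag, Stag) and (Hare, Hare); Mixed NE: p = 0.5, q = 0.5

Work:
Check pure NE:
(Stag, Stag): (11, 11) - no unilateral deviation beneficial
(Hare, Hare): (6, 6) - no unilateral deviation beneficial
Mixed NE: P1 plays Stag with p = 0.5, P2 plays Stag with q = 0.5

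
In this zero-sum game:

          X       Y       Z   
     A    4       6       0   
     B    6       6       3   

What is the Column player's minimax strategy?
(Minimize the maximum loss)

Column should play Z, value = 3

Work:
Column player minimizes Row's maximum payoff:
Column X: max payoff to Row = 6
Column Y: max payoff to Row = 6
Column Z: max payoff to Row = 3
Minimum is 3, achieved by column Z.
Minimax strategy: Z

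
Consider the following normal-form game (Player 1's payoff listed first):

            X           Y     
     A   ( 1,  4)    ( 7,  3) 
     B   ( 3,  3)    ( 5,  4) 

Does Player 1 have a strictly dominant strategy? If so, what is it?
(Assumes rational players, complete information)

No strictly dominant strategy exists for Player 1

Work:
A strategy strictly dominates another if it gives a strictly higher payoff against every opponent action. Compare each pair of P1's strategies column-by-column:
  A vs B: [1 vs 3, 7 vs 5] → A does not strictly dominate B (column X: 1 ≤ 3)
  B vs A: [3 vs 1, 5 vs 7] → B does not strictly dominate A (column Y: 5 ≤ 7)
No single strategy strictly dominates all others → no strictly dominant strategy.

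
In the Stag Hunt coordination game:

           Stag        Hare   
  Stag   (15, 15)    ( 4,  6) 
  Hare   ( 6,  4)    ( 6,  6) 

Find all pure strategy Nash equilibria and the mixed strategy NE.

Pure NE: (Stag, Stag) and (Hare, Hare); Mixed NE: p = 0.1818, q = 0.1818

Work:
Check pure NE:
(Stag, Stag): (15, 15) - no unilateral deviation beneficial
(Hare, Hare): (6, 6) - no unilateral deviation beneficial
Mixed NE: P1 plays Stag with p = 0.1818, P2 plays Stag with q = 0.1818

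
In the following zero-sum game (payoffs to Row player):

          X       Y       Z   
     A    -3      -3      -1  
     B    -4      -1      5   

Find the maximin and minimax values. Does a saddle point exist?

Maximin = -3, Minimax = -3, Saddle: True

Work:
Row minimums: [-3, -4] → maximin = -3
Column maximums: [-3, -1, 5] → minimax = -3
Saddle point exists! Game value = -3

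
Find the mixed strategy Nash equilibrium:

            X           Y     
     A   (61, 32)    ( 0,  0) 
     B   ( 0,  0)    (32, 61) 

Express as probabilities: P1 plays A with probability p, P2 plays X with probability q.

p = 0.6559, q = 0.3441

Work:
Find probabilities that make opponent indifferent:
P2 chooses q to make P1 indifferent between A and B
P1 chooses p to make P2 indifferent between X and Y
Mixed NE: P1 plays (A: 0.6559, B: 0.3441), P2 plays (X: 0.3441, Y: 0.6559)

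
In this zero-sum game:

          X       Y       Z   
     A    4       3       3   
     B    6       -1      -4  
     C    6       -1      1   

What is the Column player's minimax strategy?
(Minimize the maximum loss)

Column should play Y or Z (all achieve the minimum), value = 3

Work:
Column player minimizes Row's maximum payoff:
Column X: max payoff to Row = 6
Column Y: max payoff to Row = 3
Column Z: max payoff to Row = 3
Minimum is 3, achieved by columns Y, Z (tied).
Each of Y or Z is a minimax strategy.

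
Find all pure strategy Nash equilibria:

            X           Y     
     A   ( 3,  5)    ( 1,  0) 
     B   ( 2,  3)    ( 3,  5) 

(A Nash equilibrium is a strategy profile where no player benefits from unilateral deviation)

Nash equilibrium: (A, X), (B, Y)

Work:
Best responses:
  P1 vs X: payoffs [3, 2] → best response A (payoff 3)
  P1 vs Y: payoffs [1, 3] → best response B (payoff 3)
  P2 vs A: payoffs [5, 0] → best response X (payoff 5)
  P2 vs B: payoffs [3, 5] → best response Y (payoff 5)
Mutual best responses: (A,X), (B,Y) → Nash equilibria.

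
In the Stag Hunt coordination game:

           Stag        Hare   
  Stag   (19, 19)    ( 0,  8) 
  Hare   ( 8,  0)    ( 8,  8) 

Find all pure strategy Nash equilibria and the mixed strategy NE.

Pure NE: (Stag, Stag) and (Hare, Hare); Mixed NE: p = 0.4211, q = 0.4211

Work:
Check pure NE:
(Stag, Stag): (19, 19) - no unilateral deviation beneficial
(Hare, Hare): (8, 8) - no unilateral deviation beneficial
Mixed NE: P1 plays Stag with p = 0.4211, P2 plays Stag with q = 0.4211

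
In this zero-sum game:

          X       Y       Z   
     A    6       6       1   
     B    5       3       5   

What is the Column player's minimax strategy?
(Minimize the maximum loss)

Column should play Z, value = 5

Work:
Column player minimizes Row's maximum payoff:
Column X: max payoff to Row = 6
Column Y: max payoff to Row = 6
Column Z: max payoff to Row = 5
Minimum is 5, achieved by column Z.
Minimax strategy: Z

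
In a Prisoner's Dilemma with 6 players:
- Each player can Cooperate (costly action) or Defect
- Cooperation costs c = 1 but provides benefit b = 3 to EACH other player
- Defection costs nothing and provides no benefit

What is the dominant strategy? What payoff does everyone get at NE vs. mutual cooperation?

Dominant: Defect; NE payoff = 0; Coop payoff = 14

Work:
Defect dominates (saves cost c = 1, benefit to others is external)
NE: All defect → everyone gets 0
If all cooperate: each receives (5)×3 - 1 = 14
Social dilemma: 14 > 0 but NE gives 0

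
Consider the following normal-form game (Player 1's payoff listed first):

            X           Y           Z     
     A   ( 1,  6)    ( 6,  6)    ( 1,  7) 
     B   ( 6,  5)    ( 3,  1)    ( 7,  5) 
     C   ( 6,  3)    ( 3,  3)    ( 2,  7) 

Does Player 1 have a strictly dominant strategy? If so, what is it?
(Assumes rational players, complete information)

No strictly dominant strategy exists for Player 1

Work:
A strategy strictly dominates another if it gives a strictly higher payoff against every opponent action. Compare each pair of P1's strategies column-by-column:
  A vs B: [1 vs 6, 6 vs 3, 1 vs 7] → A does not strictly dominate B (column X: 1 ≤ 6)
  A vs C: [1 vs 6, 6 vs 3, 1 vs 2] → A does not strictly dominate C (column X: 1 ≤ 6)
  B vs A: [6 vs 1, 3 vs 6, 7 vs 1] → B does not strictly dominate A (column Y: 3 ≤ 6)
  B vs C: [6 vs 6, 3 vs 3, 7 vs 2] → B does not strictly dominate C (column X: 6 ≤ 6)
  C vs A: [6 vs 1, 3 vs 6, 2 vs 1] → C does not strictly dominate A (column Y: 3 ≤ 6)
  C vs B: [6 vs 6, 3 vs 3, 2 vs 7] → C does not strictly dominate B (column X: 6 ≤ 6)
No single strategy strictly dominates all others → no strictly dominant strategy.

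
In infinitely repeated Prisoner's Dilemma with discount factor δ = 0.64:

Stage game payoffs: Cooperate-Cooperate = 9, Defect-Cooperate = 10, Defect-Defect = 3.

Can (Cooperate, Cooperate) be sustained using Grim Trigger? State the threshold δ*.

δ* = 0.1429; since δ = 0.64 ≥ 0.1429, cooperation can be sustained

Work:
For Grim Trigger:
Cooperate forever: 9/(1-δ)
Defect then punished: 10 + 3·δ/(1-δ)
Need: 9/(1-δ) ≥ 10 + 3·δ/(1-δ)
Solving: δ ≥ (T-R)/(T-P) = (10-9)/(10-3) = 0.1429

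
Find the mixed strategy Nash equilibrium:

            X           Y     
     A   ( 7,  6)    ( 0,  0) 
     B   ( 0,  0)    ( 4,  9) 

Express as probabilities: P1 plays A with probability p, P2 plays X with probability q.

p = 0.6, q = 0.3636

Work:
Find probabilities that make opponent indifferent:
P2 chooses q to make P1 indifferent between A and B
P1 chooses p to make P2 indifferent between X and Y
Mixed NE: P1 plays (A: 0.6, B: 0.4), P2 plays (X: 0.3636, Y: 0.6364)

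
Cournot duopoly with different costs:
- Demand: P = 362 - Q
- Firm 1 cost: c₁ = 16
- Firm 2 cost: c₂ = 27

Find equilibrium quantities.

q₁* = 119.0, q₂* = 108.0

Work:
Reaction: q₁ = (362 - 16 - q₂)/2
Reaction: q₂ = (362 - 27 - q₁)/2
Solve simultaneously:
q₁* = (362 - 2×16 + 27)/3 = 119.0
q₂* = (362 - 2×27 + 16)/3 = 108.0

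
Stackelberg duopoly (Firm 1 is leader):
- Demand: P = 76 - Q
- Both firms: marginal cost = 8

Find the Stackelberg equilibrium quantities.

q₁* (leader) = 34.0, q₂* (follower) = 17.0

Work:
Follower's reaction: q₂ = (a - c - q₁)/2
Leader substitutes: π₁ = q₁·(a - q₁ - (a-c-q₁)/2 - c)
FOC: q₁* = (76 - 8)/2 = 34.00
Then: q₂* = (76 - 8 - 34.0)/2 = 17.00
Leader has first-mover advantage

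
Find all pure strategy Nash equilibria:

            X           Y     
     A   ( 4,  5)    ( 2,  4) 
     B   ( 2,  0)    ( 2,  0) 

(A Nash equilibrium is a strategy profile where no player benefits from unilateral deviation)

Nash equilibrium: (A, X), (B, Y)

Work:
Best responses:
  P1 vs X: payoffs [4, 2] → best response A (payoff 4)
  P1 vs Y: payoffs [2, 2] → best response A/B (payoff 2)
  P2 vs A: payoffs [5, 4] → best response X (payoff 5)
  P2 vs B: payoffs [0, 0] → best response X/Y (payoff 0)
Mutual best responses: (A,X), (B,Y) → Nash equilibria.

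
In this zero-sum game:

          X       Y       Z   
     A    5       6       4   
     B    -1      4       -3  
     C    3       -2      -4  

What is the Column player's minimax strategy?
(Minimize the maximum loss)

Column should play Z, value = 4

Work:
Column player minimizes Row's maximum payoff:
Column X: max payoff to Row = 5
Column Y: max payoff to Row = 6
Column Z: max payoff to Row = 4
Minimum is 4, achieved by column Z.
Minimax strategy: Z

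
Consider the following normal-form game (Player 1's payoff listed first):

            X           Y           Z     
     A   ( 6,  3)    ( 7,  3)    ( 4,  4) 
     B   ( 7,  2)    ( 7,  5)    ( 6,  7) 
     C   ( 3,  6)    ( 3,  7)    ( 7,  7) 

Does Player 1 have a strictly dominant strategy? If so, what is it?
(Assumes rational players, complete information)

No strictly dominant strategy exists for Player 1

Work:
A strategy strictly dominates another if it gives a strictly higher payoff against every opponent action. Compare each pair of P1's strategies column-by-column:
  A vs B: [6 vs 7, 7 vs 7, 4 vs 6] → A does not strictly dominate B (column X: 6 ≤ 7)
  A vs C: [6 vs 3, 7 vs 3, 4 vs 7] → A does not strictly dominate C (column Z: 4 ≤ 7)
  B vs A: [7 vs 6, 7 vs 7, 6 vs 4] → B does not strictly dominate A (column Y: 7 ≤ 7)
  B vs C: [7 vs 3, 7 vs 3, 6 vs 7] → B does not strictly dominate C (column Z: 6 ≤ 7)
  C vs A: [3 vs 6, 3 vs 7, 7 vs 4] → C does not strictly dominate A (column X: 3 ≤ 6)
  C vs B: [3 vs 7, 3 vs 7, 7 vs 6] → C does not strictly dominate B (column X: 3 ≤ 7)
No single strategy strictly dominates all others → no strictly dominant strategy.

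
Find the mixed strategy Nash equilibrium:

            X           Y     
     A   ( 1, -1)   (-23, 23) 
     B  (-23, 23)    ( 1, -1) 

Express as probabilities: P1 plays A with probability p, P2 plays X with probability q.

p = 0.5, q = 0.5

Work:
Find probabilities that make opponent indifferent:
P2 chooses q to make P1 indifferent between A and B
P1 chooses p to make P2 indifferent between X and Y
Mixed NE: P1 plays (A: 0.5, B: 0.5), P2 plays (X: 0.5, Y: 0.5)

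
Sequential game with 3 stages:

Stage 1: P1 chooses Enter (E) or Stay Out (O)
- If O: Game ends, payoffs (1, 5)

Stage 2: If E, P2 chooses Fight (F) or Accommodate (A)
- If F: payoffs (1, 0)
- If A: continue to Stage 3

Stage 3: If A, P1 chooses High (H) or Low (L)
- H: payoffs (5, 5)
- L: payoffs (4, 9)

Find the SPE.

SPE: (E, A, H); Outcome (5, 5)

Work:
Stage 3: P1 chooses H (5 vs 4)
Stage 2: P2: F->0, A->5 (anticipating H). Choose A
Stage 1: P1: O->1, E->5 (anticipating A, H). Choose E
SPE path: E -> A -> H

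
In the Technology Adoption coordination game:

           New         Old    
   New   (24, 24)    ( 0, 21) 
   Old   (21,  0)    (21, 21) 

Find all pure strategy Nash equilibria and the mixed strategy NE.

Pure NE: (New, New) and (Old, Old); Mixed NE: p = 0.875, q = 0.875

Work:
Check pure NE:
(New, New): (24, 24) - no unilateral deviation beneficial
(Old, Old): (21, 21) - no unilateral deviation beneficial
Mixed NE: P1 plays New with p = 0.875, P2 plays New with q = 0.875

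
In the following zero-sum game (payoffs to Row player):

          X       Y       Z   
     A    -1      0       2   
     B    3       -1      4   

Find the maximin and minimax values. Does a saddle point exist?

Maximin = -1, Minimax = 0, Saddle: False

Work:
Row minimums: [-1, -1] → maximin = -1
Column maximums: [3, 0, 4] → minimax = 0
No saddle point (maximin ≠ minimax). Mixed strategy needed.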